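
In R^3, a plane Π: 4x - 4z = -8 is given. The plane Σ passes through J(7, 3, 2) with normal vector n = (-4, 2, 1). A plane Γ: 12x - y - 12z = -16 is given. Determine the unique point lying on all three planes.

Σ: n·r = n·J gives -4x + 2y + z = -20.
Solving the 3×3 linear system 4x - 4z = -8, -4x + 2y + z = -20, 12x - y - 12z = -16 (e.g. by elimination or Cramer's rule, determinant = -12) gives (2, -8, 4).

(2, -8, 4)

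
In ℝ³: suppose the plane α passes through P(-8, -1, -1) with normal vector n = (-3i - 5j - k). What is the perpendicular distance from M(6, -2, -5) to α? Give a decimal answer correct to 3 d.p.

α: n·r = n·P gives -3x - 5y - z = 30.
n·M − d = (-3)·(6) + (-5)·(-2) + (-1)·(-5) − 30 = -33; |n| = √35.
Distance = |-33| / √35 = 33/√35 ≈ 5.578.

5.578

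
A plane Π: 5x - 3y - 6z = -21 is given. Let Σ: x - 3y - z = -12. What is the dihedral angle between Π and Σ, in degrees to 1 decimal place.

cos θ = |n₁·n₂| / (|n₁||n₂|) = |20| / (√70 · √11).
θ = arccos(0.72075) ≈ 43.9°.

43.9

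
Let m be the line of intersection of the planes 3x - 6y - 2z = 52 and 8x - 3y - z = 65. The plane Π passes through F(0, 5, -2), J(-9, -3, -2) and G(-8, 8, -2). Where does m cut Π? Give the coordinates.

(6, -5, -2)

Direction of m: (3, -6, -2) × (8, -3, -1) = (0, -13, 39).
A point on m: solving the two plane equations with y = -4 gives (6, -4, -5).
FJ = (-9, -8, 0), FG = (-8, 3, 0); a normal to Π is FJ × FG = (0, 0, -91).
Using F: Π has equation -91z = 182.
Substitute r = (6, -4, -5) + t(0, -13, 39) into the plane: 455 + (-3549)t = 182, so t = 1/13.
Intersection: (6, -4, -5) + (1/13)·(0, -13, 39) = (6, -5, -2).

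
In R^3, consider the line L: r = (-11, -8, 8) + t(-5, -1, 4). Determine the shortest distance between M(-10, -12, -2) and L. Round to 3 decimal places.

8.774

Taking (-11, -8, 8) on L with direction v = (-5, -1, 4): w = M − (-11, -8, 8) = (1, -4, -10), and w × v = (-26, 46, -21).
Distance = |w × v| / |v| = √3233 / √42 ≈ 8.774.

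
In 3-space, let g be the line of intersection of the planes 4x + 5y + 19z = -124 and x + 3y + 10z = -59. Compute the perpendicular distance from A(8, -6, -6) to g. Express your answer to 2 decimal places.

Direction of g: (4, 5, 19) × (1, 3, 10) = (-7, -21, 7).
A point on g: solving the two plane equations with x = -6 gives (-6, -1, -5).
Taking (-6, -1, -5) on g with direction v = (-7, -21, 7): w = A − (-6, -1, -5) = (14, -5, -1), and w × v = (-56, -91, -329).
Distance = |w × v| / |v| = √119658 / √539 ≈ 14.90.

14.90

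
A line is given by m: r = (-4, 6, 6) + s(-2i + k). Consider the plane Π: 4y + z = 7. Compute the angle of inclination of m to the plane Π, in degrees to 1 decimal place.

sin θ = |n·v| / (|n||v|) = |1| / (√17 · √5) = 0.10847.
θ ≈ 6.2°.

6.2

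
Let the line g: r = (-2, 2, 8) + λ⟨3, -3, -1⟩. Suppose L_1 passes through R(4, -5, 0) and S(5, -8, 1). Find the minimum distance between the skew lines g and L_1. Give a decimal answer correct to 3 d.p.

4.264

A direction vector for L_1 is S − R = (1, -3, 1).
Common perpendicular direction n = (3, -3, -1) × (1, -3, 1) = (-6, -4, -6).
With w = (4, -5, 0) − (-2, 2, 8) = (6, -7, -8), w · n = 40.
Distance = |w · n| / |n| = |40| / √88 ≈ 4.264.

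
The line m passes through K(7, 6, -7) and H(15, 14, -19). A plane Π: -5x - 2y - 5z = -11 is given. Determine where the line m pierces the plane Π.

A direction vector for m is H − K = (8, 8, -12).
Substitute r = (7, 6, -7) + t(8, 8, -12) into the plane: -12 + 4t = -11, so t = 1/4.
Intersection: (7, 6, -7) + (1/4)·(8, 8, -12) = (9, 8, -10).

(9, 8, -10)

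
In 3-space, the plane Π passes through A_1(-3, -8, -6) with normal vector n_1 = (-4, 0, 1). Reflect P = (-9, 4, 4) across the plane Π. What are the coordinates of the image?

(7, 4, 0)

Π: n_1·r = n_1·A_1 gives -4x + z = 6.
λ = (n·P − d)/|n|² = (40 − 6)/17 = 2.
Reflection = P − 2λn = (-9, 4, 4) − 4·(-4, 0, 1) = (7, 4, 0).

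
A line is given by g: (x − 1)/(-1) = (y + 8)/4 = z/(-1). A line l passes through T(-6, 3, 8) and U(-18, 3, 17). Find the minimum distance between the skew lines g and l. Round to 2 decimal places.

g has direction (-1, 4, -1) through (1, -8, 0).
A direction vector for l is U − T = (-12, 0, 9).
Common perpendicular direction n = (-1, 4, -1) × (-12, 0, 9) = (36, 21, 48).
With w = (-6, 3, 8) − (1, -8, 0) = (-7, 11, 8), w · n = 363.
Distance = |w · n| / |n| = |363| / √4041 ≈ 5.71.

5.71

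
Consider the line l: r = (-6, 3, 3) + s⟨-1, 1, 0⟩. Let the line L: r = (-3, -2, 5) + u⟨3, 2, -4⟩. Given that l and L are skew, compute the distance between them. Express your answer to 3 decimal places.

Common perpendicular direction n = (-1, 1, 0) × (3, 2, -4) = (-4, -4, -5).
With w = (-3, -2, 5) − (-6, 3, 3) = (3, -5, 2), w · n = -2.
Distance = |w · n| / |n| = |-2| / √57 ≈ 0.265.

0.265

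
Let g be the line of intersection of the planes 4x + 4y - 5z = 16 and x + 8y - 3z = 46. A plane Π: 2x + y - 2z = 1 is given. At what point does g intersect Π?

Direction of g: (4, 4, -5) × (1, 8, -3) = (28, 7, 28).
A point on g: solving the two plane equations with x = -14 gives (-14, 3, -12).
Substitute r = (-14, 3, -12) + t(28, 7, 28) into the plane: -1 + 7t = 1, so t = 2/7.
Intersection: (-14, 3, -12) + (2/7)·(28, 7, 28) = (-6, 5, -4).

(-6, 5, -4)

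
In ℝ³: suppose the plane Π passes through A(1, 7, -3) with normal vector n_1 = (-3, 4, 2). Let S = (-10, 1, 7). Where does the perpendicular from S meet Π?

(-7, -3, 5)

Π: n_1·r = n_1·A gives -3x + 4y + 2z = 19.
Foot = S − λn with λ = (n·S − d)/|n|² = (48 − 19)/29 = 1.
Foot = (-10, 1, 7) − 1·(-3, 4, 2) = (-7, -3, 5).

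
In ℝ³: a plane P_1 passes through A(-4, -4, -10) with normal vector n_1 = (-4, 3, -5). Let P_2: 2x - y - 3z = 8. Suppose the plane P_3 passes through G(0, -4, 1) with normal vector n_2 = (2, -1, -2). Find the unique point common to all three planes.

P_1: n_1·r = n_1·A gives -4x + 3y - 5z = 54.
P_3: n_2·r = n_2·G gives 2x - y - 2z = 2.
Solving the 3×3 linear system -4x + 3y - 5z = 54, 2x - y - 3z = 8, 2x - y - 2z = 2 (e.g. by elimination or Cramer's rule, determinant = -2) gives (-3, 4, -6).

(-3, 4, -6)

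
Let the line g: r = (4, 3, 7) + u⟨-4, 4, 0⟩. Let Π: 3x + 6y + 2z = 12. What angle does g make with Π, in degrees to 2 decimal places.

17.64

sin θ = |n·v| / (|n||v|) = |12| / (√49 · √32) = 0.30305.
θ ≈ 17.64°.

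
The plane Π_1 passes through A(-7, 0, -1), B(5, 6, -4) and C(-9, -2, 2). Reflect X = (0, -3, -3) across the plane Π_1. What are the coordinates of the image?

AB = (12, 6, -3), AC = (-2, -2, 3); a normal to Π_1 is AB × AC = (12, -30, -12).
Using A: Π_1 has equation 12x - 30y - 12z = -72.
λ = (n·X − d)/|n|² = (126 − (-72))/1188 = 1/6.
Reflection = X − 2λn = (0, -3, -3) − (1/3)·(12, -30, -12) = (-4, 7, 1).

(-4, 7, 1)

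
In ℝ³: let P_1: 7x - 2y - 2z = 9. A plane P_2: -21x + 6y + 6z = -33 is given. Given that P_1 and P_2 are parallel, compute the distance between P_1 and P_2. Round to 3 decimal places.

0.265

Rescale P_2 by 1/(-3): 7x - 2y - 2z = 11. Then distance = |9 − 11| / √57 ≈ 0.265.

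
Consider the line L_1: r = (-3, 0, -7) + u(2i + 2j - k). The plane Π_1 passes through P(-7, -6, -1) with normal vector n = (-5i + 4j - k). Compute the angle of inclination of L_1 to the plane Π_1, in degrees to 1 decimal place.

2.9

Π_1: n·r = n·P gives -5x + 4y - z = 12.
sin θ = |n·v| / (|n||v|) = |-1| / (√42 · √9) = 0.05143.
θ ≈ 2.9°.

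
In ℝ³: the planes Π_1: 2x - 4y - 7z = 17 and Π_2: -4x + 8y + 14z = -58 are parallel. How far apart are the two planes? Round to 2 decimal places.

Rescale Π_2 by 1/(-2): 2x - 4y - 7z = 29. Then distance = |17 − 29| / √69 ≈ 1.44.

1.44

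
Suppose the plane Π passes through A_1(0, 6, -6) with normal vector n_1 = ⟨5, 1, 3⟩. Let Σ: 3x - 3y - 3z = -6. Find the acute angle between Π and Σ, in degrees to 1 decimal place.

Π: n_1·r = n_1·A_1 gives 5x + y + 3z = -12.
cos θ = |n₁·n₂| / (|n₁||n₂|) = |3| / (√35 · √27).
θ = arccos(0.09759) ≈ 84.4°.

84.4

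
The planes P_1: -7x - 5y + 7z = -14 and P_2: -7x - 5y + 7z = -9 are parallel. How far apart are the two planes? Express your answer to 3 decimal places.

0.451

Same normal n = (-7, -5, 7) with |n| = √123; distance = |-14 − (-9)| / |n| = 5/√123 ≈ 0.451.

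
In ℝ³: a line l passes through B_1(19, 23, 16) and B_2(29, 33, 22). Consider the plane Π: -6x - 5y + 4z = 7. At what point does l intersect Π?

A direction vector for l is B_2 − B_1 = (10, 10, 6).
Substitute r = (19, 23, 16) + t(10, 10, 6) into the plane: -165 + (-86)t = 7, so t = -2.
Intersection: (19, 23, 16) + (-2)·(10, 10, 6) = (-1, 3, 4).

(-1, 3, 4)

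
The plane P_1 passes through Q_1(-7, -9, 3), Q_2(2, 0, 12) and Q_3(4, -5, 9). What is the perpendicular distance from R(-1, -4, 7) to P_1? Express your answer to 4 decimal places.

1.0190

Q_1Q_2 = (9, 9, 9), Q_1Q_3 = (11, 4, 6); a normal to P_1 is Q_1Q_2 × Q_1Q_3 = (18, 45, -63).
Using Q_1: P_1 has equation 18x + 45y - 63z = -720.
n·R − d = (18)·(-1) + (45)·(-4) + (-63)·(7) − (-720) = 81; |n| = √6318.
Distance = |81| / √6318 = 81/√6318 ≈ 1.0190.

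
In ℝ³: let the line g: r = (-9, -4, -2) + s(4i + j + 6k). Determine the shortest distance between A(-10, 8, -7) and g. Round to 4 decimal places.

Taking (-9, -4, -2) on g with direction v = (4, 1, 6): w = A − (-9, -4, -2) = (-1, 12, -5), and w × v = (77, -14, -49).
Distance = |w × v| / |v| = √8526 / √53 ≈ 12.6834.

12.6834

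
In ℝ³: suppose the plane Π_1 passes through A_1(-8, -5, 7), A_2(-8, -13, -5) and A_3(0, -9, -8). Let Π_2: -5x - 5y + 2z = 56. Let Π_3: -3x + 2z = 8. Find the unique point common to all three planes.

(-4, -8, -2)

A_1A_2 = (0, -8, -12), A_1A_3 = (8, -4, -15); a normal to Π_1 is A_1A_2 × A_1A_3 = (72, -96, 64).
Using A_1: Π_1 has equation 72x - 96y + 64z = 352.
Solving the 3×3 linear system 72x - 96y + 64z = 352, -5x - 5y + 2z = 56, -3x + 2z = 8 (e.g. by elimination or Cramer's rule, determinant = -2064) gives (-4, -8, -2).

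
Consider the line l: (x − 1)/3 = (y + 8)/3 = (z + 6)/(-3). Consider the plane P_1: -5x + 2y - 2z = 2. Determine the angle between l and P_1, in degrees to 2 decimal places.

5.77

l has direction (3, 3, -3) through (1, -8, -6).
sin θ = |n·v| / (|n||v|) = |-3| / (√33 · √27) = 0.10050.
θ ≈ 5.77°.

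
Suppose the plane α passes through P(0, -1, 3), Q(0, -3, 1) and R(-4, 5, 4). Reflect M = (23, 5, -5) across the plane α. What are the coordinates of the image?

PQ = (0, -2, -2), PR = (-4, 6, 1); a normal to α is PQ × PR = (10, 8, -8).
Using P: α has equation 10x + 8y - 8z = -32.
λ = (n·M − d)/|n|² = (310 − (-32))/228 = 3/2.
Reflection = M − 2λn = (23, 5, -5) − 3·(10, 8, -8) = (-7, -19, 19).

(-7, -19, 19)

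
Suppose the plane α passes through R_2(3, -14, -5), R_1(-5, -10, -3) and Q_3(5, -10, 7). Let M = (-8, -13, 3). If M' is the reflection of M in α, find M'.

(-4, -3, -1)

R_2R_1 = (-8, 4, 2), R_2Q_3 = (2, 4, 12); a normal to α is R_2R_1 × R_2Q_3 = (40, 100, -40).
Using R_2: α has equation 40x + 100y - 40z = -1080.
λ = (n·M − d)/|n|² = (-1740 − (-1080))/13200 = -1/20.
Reflection = M − 2λn = (-8, -13, 3) − (-1/10)·(40, 100, -40) = (-4, -3, -1).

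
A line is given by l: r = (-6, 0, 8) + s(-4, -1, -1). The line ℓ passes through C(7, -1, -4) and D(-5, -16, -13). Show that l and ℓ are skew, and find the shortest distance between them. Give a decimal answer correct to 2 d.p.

A direction vector for ℓ is D − C = (-12, -15, -9).
Common perpendicular direction n = (-4, -1, -1) × (-12, -15, -9) = (-6, -24, 48).
With w = (7, -1, -4) − (-6, 0, 8) = (13, -1, -12), w · n = -630.
Since n ≠ 0 the lines are not parallel, and w · n = -630 ≠ 0 so they do not intersect; hence they are skew.
Distance = |w · n| / |n| = |-630| / √2916 ≈ 11.67.

11.67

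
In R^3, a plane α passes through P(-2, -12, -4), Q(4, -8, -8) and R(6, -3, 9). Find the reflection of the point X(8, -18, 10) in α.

PQ = (6, 4, -4), PR = (8, 9, 13); a normal to α is PQ × PR = (88, -110, 22).
Using P: α has equation 88x - 110y + 22z = 1056.
λ = (n·X − d)/|n|² = (2904 − 1056)/20328 = 1/11.
Reflection = X − 2λn = (8, -18, 10) − (2/11)·(88, -110, 22) = (-8, 2, 6).

(-8, 2, 6)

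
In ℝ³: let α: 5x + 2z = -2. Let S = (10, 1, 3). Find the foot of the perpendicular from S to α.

(0, 1, -1)

Foot = S − λn with λ = (n·S − d)/|n|² = (56 − (-2))/29 = 2.
Foot = (10, 1, 3) − 2·(5, 0, 2) = (0, 1, -1).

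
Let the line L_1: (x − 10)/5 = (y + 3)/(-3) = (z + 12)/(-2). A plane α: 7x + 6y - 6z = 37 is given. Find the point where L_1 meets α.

(-5, 6, -6)

L_1 has direction (5, -3, -2) through (10, -3, -12).
Substitute r = (10, -3, -12) + t(5, -3, -2) into the plane: 124 + 29t = 37, so t = -3.
Intersection: (10, -3, -12) + (-3)·(5, -3, -2) = (-5, 6, -6).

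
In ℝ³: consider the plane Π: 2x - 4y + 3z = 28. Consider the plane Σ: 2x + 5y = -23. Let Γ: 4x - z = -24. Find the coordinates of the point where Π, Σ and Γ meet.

Solving the 3×3 linear system 2x - 4y + 3z = 28, 2x + 5y = -23, 4x - z = -24 (e.g. by elimination or Cramer's rule, determinant = -78) gives (-4, -3, 8).

(-4, -3, 8)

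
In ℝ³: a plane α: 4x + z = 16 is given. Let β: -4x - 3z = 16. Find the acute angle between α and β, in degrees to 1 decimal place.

22.8

cos θ = |n₁·n₂| / (|n₁||n₂|) = |-19| / (√17 · √25).
θ = arccos(0.92164) ≈ 22.8°.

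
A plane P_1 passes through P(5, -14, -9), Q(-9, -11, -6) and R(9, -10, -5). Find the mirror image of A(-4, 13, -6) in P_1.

(-4, -11, 18)

PQ = (-14, 3, 3), PR = (4, 4, 4); a normal to P_1 is PQ × PR = (0, 68, -68).
Using P: P_1 has equation 68y - 68z = -340.
λ = (n·A − d)/|n|² = (1292 − (-340))/9248 = 3/17.
Reflection = A − 2λn = (-4, 13, -6) − (6/17)·(0, 68, -68) = (-4, -11, 18).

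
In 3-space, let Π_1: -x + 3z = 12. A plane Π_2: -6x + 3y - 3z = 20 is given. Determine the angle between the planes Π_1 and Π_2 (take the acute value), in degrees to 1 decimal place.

cos θ = |n₁·n₂| / (|n₁||n₂|) = |-3| / (√10 · √54).
θ = arccos(0.12910) ≈ 82.6°.

82.6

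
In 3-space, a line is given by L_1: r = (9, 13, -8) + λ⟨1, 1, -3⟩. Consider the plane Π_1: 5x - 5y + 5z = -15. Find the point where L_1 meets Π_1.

Substitute r = (9, 13, -8) + t(1, 1, -3) into the plane: -60 + (-15)t = -15, so t = -3.
Intersection: (9, 13, -8) + (-3)·(1, 1, -3) = (6, 10, 1).

(6, 10, 1)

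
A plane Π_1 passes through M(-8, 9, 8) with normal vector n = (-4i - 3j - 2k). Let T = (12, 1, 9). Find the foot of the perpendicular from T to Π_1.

Π_1: n·r = n·M gives -4x - 3y - 2z = -11.
Foot = T − λn with λ = (n·T − d)/|n|² = (-69 − (-11))/29 = -2.
Foot = (12, 1, 9) − (-2)·(-4, -3, -2) = (4, -5, 5).

(4, -5, 5)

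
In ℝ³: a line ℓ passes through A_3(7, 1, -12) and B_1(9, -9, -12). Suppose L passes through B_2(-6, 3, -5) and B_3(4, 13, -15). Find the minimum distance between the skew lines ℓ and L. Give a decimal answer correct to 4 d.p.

A direction vector for ℓ is B_1 − A_3 = (2, -10, 0).
A direction vector for L is B_3 − B_2 = (10, 10, -10).
Common perpendicular direction n = (2, -10, 0) × (10, 10, -10) = (100, 20, 120).
With w = (-6, 3, -5) − (7, 1, -12) = (-13, 2, 7), w · n = -420.
Distance = |w · n| / |n| = |-420| / √24800 ≈ 2.6670.

2.6670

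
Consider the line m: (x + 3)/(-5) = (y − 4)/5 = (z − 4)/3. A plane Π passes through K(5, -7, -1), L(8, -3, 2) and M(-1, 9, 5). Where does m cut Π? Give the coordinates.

m has direction (-5, 5, 3) through (-3, 4, 4).
KL = (3, 4, 3), KM = (-6, 16, 6); a normal to Π is KL × KM = (-24, -36, 72).
Using K: Π has equation -24x - 36y + 72z = 60.
Substitute r = (-3, 4, 4) + t(-5, 5, 3) into the plane: 216 + 156t = 60, so t = -1.
Intersection: (-3, 4, 4) + (-1)·(-5, 5, 3) = (2, -1, 1).

(2, -1, 1)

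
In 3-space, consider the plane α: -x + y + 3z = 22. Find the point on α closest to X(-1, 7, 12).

Foot = X − λn with λ = (n·X − d)/|n|² = (44 − 22)/11 = 2.
Foot = (-1, 7, 12) − 2·(-1, 1, 3) = (1, 5, 6).

(1, 5, 6)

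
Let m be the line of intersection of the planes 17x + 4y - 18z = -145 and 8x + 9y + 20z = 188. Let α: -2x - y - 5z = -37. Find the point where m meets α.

(-3, 8, 7)

Direction of m: (17, 4, -18) × (8, 9, 20) = (242, -484, 121).
A point on m: solving the two plane equations with x = 1 gives (1, 0, 9).
Substitute r = (1, 0, 9) + t(242, -484, 121) into the plane: -47 + (-605)t = -37, so t = -2/121.
Intersection: (1, 0, 9) + (-2/121)·(242, -484, 121) = (-3, 8, 7).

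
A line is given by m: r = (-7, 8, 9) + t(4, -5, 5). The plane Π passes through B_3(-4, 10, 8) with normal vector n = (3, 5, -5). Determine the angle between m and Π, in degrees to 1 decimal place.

Π: n·r = n·B_3 gives 3x + 5y - 5z = -2.
sin θ = |n·v| / (|n||v|) = |-38| / (√59 · √66) = 0.60896.
θ ≈ 37.5°.

37.5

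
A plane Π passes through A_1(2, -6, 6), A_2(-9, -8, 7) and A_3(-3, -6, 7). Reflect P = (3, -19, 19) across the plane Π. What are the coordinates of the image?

A_1A_2 = (-11, -2, 1), A_1A_3 = (-5, 0, 1); a normal to Π is A_1A_2 × A_1A_3 = (-2, 6, -10).
Using A_1: Π has equation -2x + 6y - 10z = -100.
λ = (n·P − d)/|n|² = (-310 − (-100))/140 = -3/2.
Reflection = P − 2λn = (3, -19, 19) − (-3)·(-2, 6, -10) = (-3, -1, -11).

(-3, -1, -11)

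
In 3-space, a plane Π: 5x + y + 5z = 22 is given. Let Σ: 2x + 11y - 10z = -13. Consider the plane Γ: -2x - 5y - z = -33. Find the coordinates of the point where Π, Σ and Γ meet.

(-5, 7, 8)

Solving the 3×3 linear system 5x + y + 5z = 22, 2x + 11y - 10z = -13, -2x - 5y - z = -33 (e.g. by elimination or Cramer's rule, determinant = -223) gives (-5, 7, 8).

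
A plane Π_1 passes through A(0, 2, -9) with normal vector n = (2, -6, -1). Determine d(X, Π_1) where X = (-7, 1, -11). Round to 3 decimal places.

0.937

Π_1: n·r = n·A gives 2x - 6y - z = -3.
n·X − d = (2)·(-7) + (-6)·(1) + (-1)·(-11) − (-3) = -6; |n| = √41.
Distance = |-6| / √41 = 6/√41 ≈ 0.937.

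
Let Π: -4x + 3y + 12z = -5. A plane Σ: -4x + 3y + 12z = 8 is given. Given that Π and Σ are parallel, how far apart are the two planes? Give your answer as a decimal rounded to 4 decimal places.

Same normal n = (-4, 3, 12) with |n| = √169; distance = |-5 − 8| / |n| = 13/√169 ≈ 1.0000.

1.0000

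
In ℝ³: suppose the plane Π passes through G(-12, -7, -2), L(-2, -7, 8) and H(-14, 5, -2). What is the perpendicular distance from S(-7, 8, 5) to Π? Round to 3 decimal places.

GL = (10, 0, 10), GH = (-2, 12, 0); a normal to Π is GL × GH = (-120, -20, 120).
Using G: Π has equation -120x - 20y + 120z = 1340.
n·S − d = (-120)·(-7) + (-20)·(8) + (120)·(5) − 1340 = -60; |n| = √29200.
Distance = |-60| / √29200 = 60/√29200 ≈ 0.351.

0.351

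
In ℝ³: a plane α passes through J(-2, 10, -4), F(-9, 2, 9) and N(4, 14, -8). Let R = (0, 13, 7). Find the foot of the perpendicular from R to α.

JF = (-7, -8, 13), JN = (6, 4, -4); a normal to α is JF × JN = (-20, 50, 20).
Using J: α has equation -20x + 50y + 20z = 460.
Foot = R − λn with λ = (n·R − d)/|n|² = (790 − 460)/3300 = 1/10.
Foot = (0, 13, 7) − (1/10)·(-20, 50, 20) = (2, 8, 5).

(2, 8, 5)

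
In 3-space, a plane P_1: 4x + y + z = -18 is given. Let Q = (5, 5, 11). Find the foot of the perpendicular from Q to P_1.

Foot = Q − λn with λ = (n·Q − d)/|n|² = (36 − (-18))/18 = 3.
Foot = (5, 5, 11) − 3·(4, 1, 1) = (-7, 2, 8).

(-7, 2, 8)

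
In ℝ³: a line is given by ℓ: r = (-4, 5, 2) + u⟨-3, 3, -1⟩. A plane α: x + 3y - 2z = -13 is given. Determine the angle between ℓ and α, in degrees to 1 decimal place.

29.4

sin θ = |n·v| / (|n||v|) = |8| / (√14 · √19) = 0.49051.
θ ≈ 29.4°.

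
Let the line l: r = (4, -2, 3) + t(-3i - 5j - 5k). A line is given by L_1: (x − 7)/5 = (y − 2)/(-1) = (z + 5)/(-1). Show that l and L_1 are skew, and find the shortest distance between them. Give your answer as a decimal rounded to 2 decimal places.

8.49

L_1 has direction (5, -1, -1) through (7, 2, -5).
Common perpendicular direction n = (-3, -5, -5) × (5, -1, -1) = (0, -28, 28).
With w = (7, 2, -5) − (4, -2, 3) = (3, 4, -8), w · n = -336.
Since n ≠ 0 the lines are not parallel, and w · n = -336 ≠ 0 so they do not intersect; hence they are skew.
Distance = |w · n| / |n| = |-336| / √1568 ≈ 8.49.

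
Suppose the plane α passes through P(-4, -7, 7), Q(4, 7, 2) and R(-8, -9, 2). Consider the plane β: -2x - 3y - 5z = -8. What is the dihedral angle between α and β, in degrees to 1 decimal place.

PQ = (8, 14, -5), PR = (-4, -2, -5); a normal to α is PQ × PR = (-80, 60, 40).
Using P: α has equation -80x + 60y + 40z = 180.
cos θ = |n₁·n₂| / (|n₁||n₂|) = |-220| / (√11600 · √38).
θ = arccos(0.33136) ≈ 70.6°.

70.6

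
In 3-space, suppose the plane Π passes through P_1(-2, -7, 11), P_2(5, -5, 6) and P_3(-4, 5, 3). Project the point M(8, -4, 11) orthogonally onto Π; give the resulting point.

(6, -7, 7)

P_1P_2 = (7, 2, -5), P_1P_3 = (-2, 12, -8); a normal to Π is P_1P_2 × P_1P_3 = (44, 66, 88).
Using P_1: Π has equation 44x + 66y + 88z = 418.
Foot = M − λn with λ = (n·M − d)/|n|² = (1056 − 418)/14036 = 1/22.
Foot = (8, -4, 11) − (1/22)·(44, 66, 88) = (6, -7, 7).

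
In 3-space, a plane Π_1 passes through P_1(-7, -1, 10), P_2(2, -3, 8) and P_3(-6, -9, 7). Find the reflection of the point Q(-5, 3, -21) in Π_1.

(3, -17, 35)

P_1P_2 = (9, -2, -2), P_1P_3 = (1, -8, -3); a normal to Π_1 is P_1P_2 × P_1P_3 = (-10, 25, -70).
Using P_1: Π_1 has equation -10x + 25y - 70z = -655.
λ = (n·Q − d)/|n|² = (1595 − (-655))/5625 = 2/5.
Reflection = Q − 2λn = (-5, 3, -21) − (4/5)·(-10, 25, -70) = (3, -17, 35).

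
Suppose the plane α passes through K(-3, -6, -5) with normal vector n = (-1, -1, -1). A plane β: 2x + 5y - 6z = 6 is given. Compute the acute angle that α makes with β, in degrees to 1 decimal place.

85.9

α: n·r = n·K gives -x - y - z = 14.
cos θ = |n₁·n₂| / (|n₁||n₂|) = |-1| / (√3 · √65).
θ = arccos(0.07161) ≈ 85.9°.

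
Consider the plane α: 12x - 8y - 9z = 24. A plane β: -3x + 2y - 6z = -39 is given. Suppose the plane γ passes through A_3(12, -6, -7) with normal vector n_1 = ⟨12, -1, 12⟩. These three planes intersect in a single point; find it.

γ: n_1·r = n_1·A_3 gives 12x - y + 12z = 66.
Solving the 3×3 linear system 12x - 8y - 9z = 24, -3x + 2y - 6z = -39, 12x - y + 12z = 66 (e.g. by elimination or Cramer's rule, determinant = 693) gives (1, -6, 4).

(1, -6, 4)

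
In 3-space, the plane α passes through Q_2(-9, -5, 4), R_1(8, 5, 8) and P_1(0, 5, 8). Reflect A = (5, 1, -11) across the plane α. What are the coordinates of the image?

(5, -11, 19)

Q_2R_1 = (17, 10, 4), Q_2P_1 = (9, 10, 4); a normal to α is Q_2R_1 × Q_2P_1 = (0, -32, 80).
Using Q_2: α has equation -32y + 80z = 480.
λ = (n·A − d)/|n|² = (-912 − 480)/7424 = -3/16.
Reflection = A − 2λn = (5, 1, -11) − (-3/8)·(0, -32, 80) = (5, -11, 19).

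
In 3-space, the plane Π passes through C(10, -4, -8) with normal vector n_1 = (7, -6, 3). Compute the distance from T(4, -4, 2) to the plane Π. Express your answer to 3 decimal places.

1.238

Π: n_1·r = n_1·C gives 7x - 6y + 3z = 70.
n·T − d = (7)·(4) + (-6)·(-4) + (3)·(2) − 70 = -12; |n| = √94.
Distance = |-12| / √94 = 12/√94 ≈ 1.238.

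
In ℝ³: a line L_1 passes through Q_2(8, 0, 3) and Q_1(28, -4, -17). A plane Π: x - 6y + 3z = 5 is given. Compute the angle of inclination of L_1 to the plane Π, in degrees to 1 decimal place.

A direction vector for L_1 is Q_1 − Q_2 = (20, -4, -20).
sin θ = |n·v| / (|n||v|) = |-16| / (√46 · √816) = 0.08258.
θ ≈ 4.7°.

4.7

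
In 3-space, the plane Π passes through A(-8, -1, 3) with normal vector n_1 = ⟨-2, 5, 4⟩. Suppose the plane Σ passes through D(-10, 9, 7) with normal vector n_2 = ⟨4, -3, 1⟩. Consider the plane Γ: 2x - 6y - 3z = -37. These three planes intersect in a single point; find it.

Π: n_1·r = n_1·A gives -2x + 5y + 4z = 23.
Σ: n_2·r = n_2·D gives 4x - 3y + z = -60.
Solving the 3×3 linear system -2x + 5y + 4z = 23, 4x - 3y + z = -60, 2x - 6y - 3z = -37 (e.g. by elimination or Cramer's rule, determinant = -32) gives (-8, 7, -7).

(-8, 7, -7)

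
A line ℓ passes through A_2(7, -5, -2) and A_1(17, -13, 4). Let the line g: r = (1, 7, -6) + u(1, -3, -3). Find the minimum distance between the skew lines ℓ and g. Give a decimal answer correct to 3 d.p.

4.502

A direction vector for ℓ is A_1 − A_2 = (10, -8, 6).
Common perpendicular direction n = (10, -8, 6) × (1, -3, -3) = (42, 36, -22).
With w = (1, 7, -6) − (7, -5, -2) = (-6, 12, -4), w · n = 268.
Distance = |w · n| / |n| = |268| / √3544 ≈ 4.502.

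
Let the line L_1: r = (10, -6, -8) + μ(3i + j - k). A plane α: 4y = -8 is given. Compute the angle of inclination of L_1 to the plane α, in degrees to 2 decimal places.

sin θ = |n·v| / (|n||v|) = |4| / (√16 · √11) = 0.30151.
θ ≈ 17.55°.

17.55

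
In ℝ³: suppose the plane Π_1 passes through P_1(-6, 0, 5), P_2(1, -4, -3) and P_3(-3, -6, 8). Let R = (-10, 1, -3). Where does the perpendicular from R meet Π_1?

(-6, 4, -1)

P_1P_2 = (7, -4, -8), P_1P_3 = (3, -6, 3); a normal to Π_1 is P_1P_2 × P_1P_3 = (-60, -45, -30).
Using P_1: Π_1 has equation -60x - 45y - 30z = 210.
Foot = R − λn with λ = (n·R − d)/|n|² = (645 − 210)/6525 = 1/15.
Foot = (-10, 1, -3) − (1/15)·(-60, -45, -30) = (-6, 4, -1).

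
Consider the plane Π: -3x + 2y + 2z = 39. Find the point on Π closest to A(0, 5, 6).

(-3, 7, 8)

Foot = A − λn with λ = (n·A − d)/|n|² = (22 − 39)/17 = -1.
Foot = (0, 5, 6) − (-1)·(-3, 2, 2) = (-3, 7, 8).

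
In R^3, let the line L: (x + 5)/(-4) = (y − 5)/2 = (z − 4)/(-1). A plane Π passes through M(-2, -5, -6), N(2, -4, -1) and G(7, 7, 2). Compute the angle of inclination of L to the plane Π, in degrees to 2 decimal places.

L has direction (-4, 2, -1) through (-5, 5, 4).
MN = (4, 1, 5), MG = (9, 12, 8); a normal to Π is MN × MG = (-52, 13, 39).
Using M: Π has equation -52x + 13y + 39z = -195.
sin θ = |n·v| / (|n||v|) = |195| / (√4394 · √21) = 0.64194.
θ ≈ 39.94°.

39.94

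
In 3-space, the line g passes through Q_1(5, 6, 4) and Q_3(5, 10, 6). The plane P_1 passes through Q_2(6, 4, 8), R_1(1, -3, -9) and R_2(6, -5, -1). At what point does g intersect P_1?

A direction vector for g is Q_3 − Q_1 = (0, 4, 2).
Q_2R_1 = (-5, -7, -17), Q_2R_2 = (0, -9, -9); a normal to P_1 is Q_2R_1 × Q_2R_2 = (-90, -45, 45).
Using Q_2: P_1 has equation -90x - 45y + 45z = -360.
Substitute r = (5, 6, 4) + t(0, 4, 2) into the plane: -540 + (-90)t = -360, so t = -2.
Intersection: (5, 6, 4) + (-2)·(0, 4, 2) = (5, -2, 0).

(5, -2, 0)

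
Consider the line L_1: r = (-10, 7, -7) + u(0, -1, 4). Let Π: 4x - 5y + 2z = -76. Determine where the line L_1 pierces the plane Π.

(-10, 6, -3)

Substitute r = (-10, 7, -7) + t(0, -1, 4) into the plane: -89 + 13t = -76, so t = 1.
Intersection: (-10, 7, -7) + 1·(0, -1, 4) = (-10, 6, -3).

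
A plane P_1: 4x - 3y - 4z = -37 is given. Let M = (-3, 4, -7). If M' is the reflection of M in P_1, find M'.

λ = (n·M − d)/|n|² = (4 − (-37))/41 = 1.
Reflection = M − 2λn = (-3, 4, -7) − 2·(4, -3, -4) = (-11, 10, 1).

(-11, 10, 1)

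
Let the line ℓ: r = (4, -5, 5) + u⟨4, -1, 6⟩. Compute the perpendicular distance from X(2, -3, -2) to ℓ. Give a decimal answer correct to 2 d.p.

Taking (4, -5, 5) on ℓ with direction v = (4, -1, 6): w = X − (4, -5, 5) = (-2, 2, -7), and w × v = (5, -16, -6).
Distance = |w × v| / |v| = √317 / √53 ≈ 2.45.

2.45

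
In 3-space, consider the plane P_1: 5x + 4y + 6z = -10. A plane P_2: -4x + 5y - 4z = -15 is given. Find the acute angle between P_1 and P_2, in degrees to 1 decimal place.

68.8

cos θ = |n₁·n₂| / (|n₁||n₂|) = |-24| / (√77 · √57).
θ = arccos(0.36227) ≈ 68.8°.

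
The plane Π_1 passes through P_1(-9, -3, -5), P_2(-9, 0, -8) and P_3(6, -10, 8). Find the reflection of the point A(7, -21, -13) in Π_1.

(-5, 9, 17)

P_1P_2 = (0, 3, -3), P_1P_3 = (15, -7, 13); a normal to Π_1 is P_1P_2 × P_1P_3 = (18, -45, -45).
Using P_1: Π_1 has equation 18x - 45y - 45z = 198.
λ = (n·A − d)/|n|² = (1656 − 198)/4374 = 1/3.
Reflection = A − 2λn = (7, -21, -13) − (2/3)·(18, -45, -45) = (-5, 9, 17).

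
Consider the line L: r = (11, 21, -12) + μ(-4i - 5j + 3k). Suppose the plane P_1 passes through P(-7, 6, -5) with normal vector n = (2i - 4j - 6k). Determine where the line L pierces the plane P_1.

P_1: n·r = n·P gives 2x - 4y - 6z = -8.
Substitute r = (11, 21, -12) + t(-4, -5, 3) into the plane: 10 + (-6)t = -8, so t = 3.
Intersection: (11, 21, -12) + 3·(-4, -5, 3) = (-1, 6, -3).

(-1, 6, -3)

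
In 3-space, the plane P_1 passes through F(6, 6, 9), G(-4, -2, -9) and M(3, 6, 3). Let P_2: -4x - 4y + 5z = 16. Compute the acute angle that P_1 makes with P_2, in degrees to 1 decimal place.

45.1

FG = (-10, -8, -18), FM = (-3, 0, -6); a normal to P_1 is FG × FM = (48, -6, -24).
Using F: P_1 has equation 48x - 6y - 24z = 36.
cos θ = |n₁·n₂| / (|n₁||n₂|) = |-288| / (√2916 · √57).
θ = arccos(0.70642) ≈ 45.1°.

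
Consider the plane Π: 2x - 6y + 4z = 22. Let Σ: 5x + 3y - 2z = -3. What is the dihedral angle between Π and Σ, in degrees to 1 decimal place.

cos θ = |n₁·n₂| / (|n₁||n₂|) = |-16| / (√56 · √38).
θ = arccos(0.34684) ≈ 69.7°.

69.7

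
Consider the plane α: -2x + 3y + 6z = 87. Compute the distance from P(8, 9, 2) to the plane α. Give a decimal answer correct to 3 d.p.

n·P − d = (-2)·(8) + (3)·(9) + (6)·(2) − 87 = -64; |n| = √49.
Distance = |-64| / √49 = 64/√49 ≈ 9.143.

9.143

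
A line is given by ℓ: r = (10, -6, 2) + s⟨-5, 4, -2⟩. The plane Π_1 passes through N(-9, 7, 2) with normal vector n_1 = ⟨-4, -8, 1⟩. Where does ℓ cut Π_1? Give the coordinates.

Π_1: n_1·r = n_1·N gives -4x - 8y + z = -18.
Substitute r = (10, -6, 2) + t(-5, 4, -2) into the plane: 10 + (-14)t = -18, so t = 2.
Intersection: (10, -6, 2) + 2·(-5, 4, -2) = (0, 2, -2).

(0, 2, -2)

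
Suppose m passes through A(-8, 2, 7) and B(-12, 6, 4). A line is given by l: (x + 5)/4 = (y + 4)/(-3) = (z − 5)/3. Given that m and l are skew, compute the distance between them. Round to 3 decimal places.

3.400

A direction vector for m is B − A = (-4, 4, -3).
l has direction (4, -3, 3) through (-5, -4, 5).
Common perpendicular direction n = (-4, 4, -3) × (4, -3, 3) = (3, 0, -4).
With w = (-5, -4, 5) − (-8, 2, 7) = (3, -6, -2), w · n = 17.
Distance = |w · n| / |n| = |17| / √25 ≈ 3.400.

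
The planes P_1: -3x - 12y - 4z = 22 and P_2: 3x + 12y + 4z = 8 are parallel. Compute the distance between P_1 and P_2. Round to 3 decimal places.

2.308

Rescale P_2 by 1/(-1): -3x - 12y - 4z = -8. Then distance = |22 − (-8)| / √169 ≈ 2.308.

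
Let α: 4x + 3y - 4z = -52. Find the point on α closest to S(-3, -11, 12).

Foot = S − λn with λ = (n·S − d)/|n|² = (-93 − (-52))/41 = -1.
Foot = (-3, -11, 12) − (-1)·(4, 3, -4) = (1, -8, 8).

(1, -8, 8)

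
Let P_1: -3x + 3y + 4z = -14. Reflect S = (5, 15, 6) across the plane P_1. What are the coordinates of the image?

λ = (n·S − d)/|n|² = (54 − (-14))/34 = 2.
Reflection = S − 2λn = (5, 15, 6) − 4·(-3, 3, 4) = (17, 3, -10).

(17, 3, -10)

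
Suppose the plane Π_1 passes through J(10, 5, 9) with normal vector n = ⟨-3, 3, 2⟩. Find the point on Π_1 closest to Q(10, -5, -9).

(1, 4, -3)

Π_1: n·r = n·J gives -3x + 3y + 2z = 3.
Foot = Q − λn with λ = (n·Q − d)/|n|² = (-63 − 3)/22 = -3.
Foot = (10, -5, -9) − (-3)·(-3, 3, 2) = (1, 4, -3).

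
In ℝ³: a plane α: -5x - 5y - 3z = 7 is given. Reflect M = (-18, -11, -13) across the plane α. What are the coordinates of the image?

λ = (n·M − d)/|n|² = (184 − 7)/59 = 3.
Reflection = M − 2λn = (-18, -11, -13) − 6·(-5, -5, -3) = (12, 19, 5).

(12, 19, 5)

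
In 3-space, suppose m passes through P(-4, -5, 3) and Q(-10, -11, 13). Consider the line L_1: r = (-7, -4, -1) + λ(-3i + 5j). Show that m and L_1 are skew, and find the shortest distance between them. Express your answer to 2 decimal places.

A direction vector for m is Q − P = (-6, -6, 10).
Common perpendicular direction n = (-6, -6, 10) × (-3, 5, 0) = (-50, -30, -48).
With w = (-7, -4, -1) − (-4, -5, 3) = (-3, 1, -4), w · n = 312.
Since n ≠ 0 the lines are not parallel, and w · n = 312 ≠ 0 so they do not intersect; hence they are skew.
Distance = |w · n| / |n| = |312| / √5704 ≈ 4.13.

4.13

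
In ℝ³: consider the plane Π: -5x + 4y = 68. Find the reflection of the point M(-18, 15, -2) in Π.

λ = (n·M − d)/|n|² = (150 − 68)/41 = 2.
Reflection = M − 2λn = (-18, 15, -2) − 4·(-5, 4, 0) = (2, -1, -2).

(2, -1, -2)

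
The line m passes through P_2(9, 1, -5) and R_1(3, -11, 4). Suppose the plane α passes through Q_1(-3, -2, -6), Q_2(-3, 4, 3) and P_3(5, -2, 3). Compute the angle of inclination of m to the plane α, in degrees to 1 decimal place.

A direction vector for m is R_1 − P_2 = (-6, -12, 9).
Q_1Q_2 = (0, 6, 9), Q_1P_3 = (8, 0, 9); a normal to α is Q_1Q_2 × Q_1P_3 = (54, 72, -48).
Using Q_1: α has equation 54x + 72y - 48z = -18.
sin θ = |n·v| / (|n||v|) = |-1620| / (√10404 · √261) = 0.98309.
θ ≈ 79.4°.

79.4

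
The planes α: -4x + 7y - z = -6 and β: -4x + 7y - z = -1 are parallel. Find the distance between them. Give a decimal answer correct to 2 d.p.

Same normal n = (-4, 7, -1) with |n| = √66; distance = |-6 − (-1)| / |n| = 5/√66 ≈ 0.62.

0.62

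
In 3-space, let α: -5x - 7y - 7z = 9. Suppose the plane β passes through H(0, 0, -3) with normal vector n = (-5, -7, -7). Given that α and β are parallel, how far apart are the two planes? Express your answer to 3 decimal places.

β: n·r = n·H gives -5x - 7y - 7z = 21.
Same normal n = (-5, -7, -7) with |n| = √123; distance = |9 − 21| / |n| = 12/√123 ≈ 1.082.

1.082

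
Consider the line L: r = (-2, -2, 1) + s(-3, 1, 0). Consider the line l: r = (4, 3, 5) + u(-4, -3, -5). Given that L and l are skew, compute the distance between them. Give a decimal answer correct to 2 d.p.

Common perpendicular direction n = (-3, 1, 0) × (-4, -3, -5) = (-5, -15, 13).
With w = (4, 3, 5) − (-2, -2, 1) = (6, 5, 4), w · n = -53.
Distance = |w · n| / |n| = |-53| / √419 ≈ 2.59.

2.59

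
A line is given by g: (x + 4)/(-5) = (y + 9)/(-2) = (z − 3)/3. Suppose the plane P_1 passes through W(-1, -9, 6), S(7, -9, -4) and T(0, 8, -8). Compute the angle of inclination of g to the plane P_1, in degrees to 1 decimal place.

g has direction (-5, -2, 3) through (-4, -9, 3).
WS = (8, 0, -10), WT = (1, 17, -14); a normal to P_1 is WS × WT = (170, 102, 136).
Using W: P_1 has equation 170x + 102y + 136z = -272.
sin θ = |n·v| / (|n||v|) = |-646| / (√57800 · √38) = 0.43589.
θ ≈ 25.8°.

25.8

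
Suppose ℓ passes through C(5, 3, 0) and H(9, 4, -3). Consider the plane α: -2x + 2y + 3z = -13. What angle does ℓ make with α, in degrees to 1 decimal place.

45.5

A direction vector for ℓ is H − C = (4, 1, -3).
sin θ = |n·v| / (|n||v|) = |-15| / (√17 · √26) = 0.71348.
θ ≈ 45.5°.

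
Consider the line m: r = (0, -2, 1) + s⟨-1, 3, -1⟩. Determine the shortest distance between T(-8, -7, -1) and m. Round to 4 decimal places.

9.5251

Taking (0, -2, 1) on m with direction v = (-1, 3, -1): w = T − (0, -2, 1) = (-8, -5, -2), and w × v = (11, -6, -29).
Distance = |w × v| / |v| = √998 / √11 ≈ 9.5251.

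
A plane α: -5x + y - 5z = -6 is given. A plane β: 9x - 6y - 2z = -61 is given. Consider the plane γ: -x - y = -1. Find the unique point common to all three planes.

Solving the 3×3 linear system -5x + y - 5z = -6, 9x - 6y - 2z = -61, -x - y = -1 (e.g. by elimination or Cramer's rule, determinant = 87) gives (-3, 4, 5).

(-3, 4, 5)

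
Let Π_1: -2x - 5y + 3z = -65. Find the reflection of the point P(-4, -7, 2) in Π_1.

(8, 23, -16)

λ = (n·P − d)/|n|² = (49 − (-65))/38 = 3.
Reflection = P − 2λn = (-4, -7, 2) − 6·(-2, -5, 3) = (8, 23, -16).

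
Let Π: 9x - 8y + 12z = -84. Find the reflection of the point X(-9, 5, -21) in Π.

(9, -11, 3)

λ = (n·X − d)/|n|² = (-373 − (-84))/289 = -1.
Reflection = X − 2λn = (-9, 5, -21) − (-2)·(9, -8, 12) = (9, -11, 3).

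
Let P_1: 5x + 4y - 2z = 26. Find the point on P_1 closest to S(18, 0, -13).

Foot = S − λn with λ = (n·S − d)/|n|² = (116 − 26)/45 = 2.
Foot = (18, 0, -13) − 2·(5, 4, -2) = (8, -8, -9).

(8, -8, -9)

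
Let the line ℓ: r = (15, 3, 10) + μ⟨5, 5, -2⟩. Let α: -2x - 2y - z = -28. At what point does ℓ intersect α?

(10, -2, 12)

Substitute r = (15, 3, 10) + t(5, 5, -2) into the plane: -46 + (-18)t = -28, so t = -1.
Intersection: (15, 3, 10) + (-1)·(5, 5, -2) = (10, -2, 12).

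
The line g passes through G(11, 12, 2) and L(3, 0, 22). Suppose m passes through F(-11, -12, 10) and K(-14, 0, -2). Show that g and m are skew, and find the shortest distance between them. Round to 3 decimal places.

A direction vector for g is L − G = (-8, -12, 20).
A direction vector for m is K − F = (-3, 12, -12).
Common perpendicular direction n = (-8, -12, 20) × (-3, 12, -12) = (-96, -156, -132).
With w = (-11, -12, 10) − (11, 12, 2) = (-22, -24, 8), w · n = 4800.
Since n ≠ 0 the lines are not parallel, and w · n = 4800 ≠ 0 so they do not intersect; hence they are skew.
Distance = |w · n| / |n| = |4800| / √50976 ≈ 21.260.

21.260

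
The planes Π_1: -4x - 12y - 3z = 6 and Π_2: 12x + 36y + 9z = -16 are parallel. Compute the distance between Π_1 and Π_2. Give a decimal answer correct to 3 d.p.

0.051

Rescale Π_2 by 1/(-3): -4x - 12y - 3z = 16/3. Then distance = |6 − (16/3)| / √169 ≈ 0.051.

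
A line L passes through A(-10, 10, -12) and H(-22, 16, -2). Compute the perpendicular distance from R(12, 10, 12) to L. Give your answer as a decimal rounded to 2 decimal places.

32.53

A direction vector for L is H − A = (-12, 6, 10).
Taking (-10, 10, -12) on L with direction v = (-12, 6, 10): w = R − (-10, 10, -12) = (22, 0, 24), and w × v = (-144, -508, 132).
Distance = |w × v| / |v| = √296224 / √280 ≈ 32.53.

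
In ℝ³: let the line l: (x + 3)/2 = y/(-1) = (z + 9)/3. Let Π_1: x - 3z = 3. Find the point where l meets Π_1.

l has direction (2, -1, 3) through (-3, 0, -9).
Substitute r = (-3, 0, -9) + t(2, -1, 3) into the plane: 24 + (-7)t = 3, so t = 3.
Intersection: (-3, 0, -9) + 3·(2, -1, 3) = (3, -3, 0).

(3, -3, 0)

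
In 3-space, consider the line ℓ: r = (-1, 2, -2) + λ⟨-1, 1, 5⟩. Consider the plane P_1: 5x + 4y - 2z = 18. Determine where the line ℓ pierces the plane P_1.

(0, 1, -7)

Substitute r = (-1, 2, -2) + t(-1, 1, 5) into the plane: 7 + (-11)t = 18, so t = -1.
Intersection: (-1, 2, -2) + (-1)·(-1, 1, 5) = (0, 1, -7).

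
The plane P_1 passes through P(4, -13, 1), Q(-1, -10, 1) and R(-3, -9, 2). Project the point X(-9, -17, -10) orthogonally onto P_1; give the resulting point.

(-3, -7, -8)

PQ = (-5, 3, 0), PR = (-7, 4, 1); a normal to P_1 is PQ × PR = (3, 5, 1).
Using P: P_1 has equation 3x + 5y + z = -52.
Foot = X − λn with λ = (n·X − d)/|n|² = (-122 − (-52))/35 = -2.
Foot = (-9, -17, -10) − (-2)·(3, 5, 1) = (-3, -7, -8).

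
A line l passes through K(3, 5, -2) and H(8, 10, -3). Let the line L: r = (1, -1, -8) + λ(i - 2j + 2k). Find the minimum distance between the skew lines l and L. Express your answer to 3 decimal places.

6.914

A direction vector for l is H − K = (5, 5, -1).
Common perpendicular direction n = (5, 5, -1) × (1, -2, 2) = (8, -11, -15).
With w = (1, -1, -8) − (3, 5, -2) = (-2, -6, -6), w · n = 140.
Distance = |w · n| / |n| = |140| / √410 ≈ 6.914.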